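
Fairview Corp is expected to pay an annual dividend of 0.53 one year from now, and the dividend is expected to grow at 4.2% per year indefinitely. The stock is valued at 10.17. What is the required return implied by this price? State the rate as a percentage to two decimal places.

P = D₁/(r − g) ⇒ r = D₁/P + g = 0.5300/10.17 + 0.042 = 0.052114 + 0.042 = 0.094114

9.41%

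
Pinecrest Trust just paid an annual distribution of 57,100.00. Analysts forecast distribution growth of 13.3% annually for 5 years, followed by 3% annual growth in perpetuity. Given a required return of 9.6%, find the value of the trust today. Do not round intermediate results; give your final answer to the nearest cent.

1367774.88

D_1 = 64694.30000
D_2 = 73298.64190
D_3 = 83047.36127
D_4 = 94092.66032
D_5 = 106606.98414
Terminal value at year 5: TV = D_5×(1+g_2)/(r−g_2) = 109805.19367/0.066 = 1663715.05559
P_0 = D_1/(1+r)^1 + D_2/(1+r)^2 + D_3/(1+r)^3 + D_4/(1+r)^4 + D_5/(1+r)^5 + TV/(1+r)^5
    = 59027.64599 + 61020.36761 + 63080.36177 + 65209.89953 + 67411.32862 + 1052025.28003 = 1367774.88356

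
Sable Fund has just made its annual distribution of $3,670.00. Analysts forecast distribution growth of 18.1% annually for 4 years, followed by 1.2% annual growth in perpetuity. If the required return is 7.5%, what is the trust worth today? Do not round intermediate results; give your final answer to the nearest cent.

$104549.55

D_1 = 4334.27000
D_2 = 5118.77287
D_3 = 6045.27076
D_4 = 7139.46477
Terminal value at year 4: TV = D_4×(1+g_2)/(r−g_2) = 7225.13834/0.063 = 114684.73562
P_0 = D_1/(1+r)^1 + D_2/(1+r)^2 + D_3/(1+r)^3 + D_4/(1+r)^4 + TV/(1+r)^4
    = 4031.87907 + 4429.44110 + 4866.20459 + 5346.03500 + 85875.99079 = 104549.55055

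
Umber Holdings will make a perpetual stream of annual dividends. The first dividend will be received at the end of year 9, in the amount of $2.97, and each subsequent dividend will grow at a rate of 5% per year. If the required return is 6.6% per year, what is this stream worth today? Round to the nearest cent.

Value at end of year 8: C₁ / (r − g) = $2.97 / (0.066 − 0.05) = $185.6250
Discount to today: PV = $185.6250 / (1 + 0.066)^8 = $185.6250 / 1.667468 = $111.32

$111.32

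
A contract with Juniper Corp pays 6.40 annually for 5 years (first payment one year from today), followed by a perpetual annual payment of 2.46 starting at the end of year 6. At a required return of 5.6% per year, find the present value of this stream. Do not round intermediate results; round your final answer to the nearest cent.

60.71

PV of 5-year annuity: 6.40 × [1 − (1+0.056)^−5] / 0.056 = 27.25504
Perpetuity value at year 5: 2.46 / 0.056 = 43.92857
PV of perpetuity: 43.92857 / (1+0.056)^5 = 33.45242
Total PV = 27.25504 + 33.45242 = 60.70745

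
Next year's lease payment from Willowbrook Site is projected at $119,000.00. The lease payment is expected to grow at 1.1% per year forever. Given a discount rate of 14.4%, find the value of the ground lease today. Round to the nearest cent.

Growing perpetuity: P = D₁ / (r − g) = $119,000.0000 / (0.144 − 0.011) = $894,736.84

$894736.84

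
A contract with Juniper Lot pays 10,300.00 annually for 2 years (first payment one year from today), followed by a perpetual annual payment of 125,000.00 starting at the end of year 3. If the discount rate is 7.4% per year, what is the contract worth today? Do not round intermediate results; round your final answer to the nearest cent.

PV of 2-year annuity: 10,300.00 × [1 − (1+0.074)^−2] / 0.074 = 18519.84783
Perpetuity value at year 2: 125,000.00 / 0.074 = 1689189.18919
PV of perpetuity: 1689189.18919 / (1+0.074)^2 = 1464433.75431
Total PV = 18519.84783 + 1464433.75431 = 1482953.60215

1482953.60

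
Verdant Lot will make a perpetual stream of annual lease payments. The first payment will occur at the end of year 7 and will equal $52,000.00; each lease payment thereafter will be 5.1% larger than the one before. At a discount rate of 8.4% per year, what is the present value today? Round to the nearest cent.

Value at end of year 6: C₁ / (r − g) = $52,000.00 / (0.084 − 0.051) = $1,575,757.5758
Discount to today: PV = $1,575,757.5758 / (1 + 0.084)^6 = $1,575,757.5758 / 1.622466 = $971,211.26

$971211.26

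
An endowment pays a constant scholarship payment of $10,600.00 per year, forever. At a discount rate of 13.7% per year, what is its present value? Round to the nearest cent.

Level perpetuity: PV = C / r = $10,600.00 / 0.137 = $77,372.26

$77372.26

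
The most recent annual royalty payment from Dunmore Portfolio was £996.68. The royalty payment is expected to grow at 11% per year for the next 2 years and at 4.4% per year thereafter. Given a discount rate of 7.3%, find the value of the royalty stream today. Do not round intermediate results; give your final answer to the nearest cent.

D_1 = 1106.31480
D_2 = 1228.00943
Terminal value at year 2: TV = D_2×(1+g_2)/(r−g_2) = 1282.04184/0.029 = 44208.33941
P_0 = D_1/(1+r)^1 + D_2/(1+r)^2 + TV/(1+r)^2
    = 1031.04828 + 1066.60166 + 38397.65993 = 40495.30987

£40495.31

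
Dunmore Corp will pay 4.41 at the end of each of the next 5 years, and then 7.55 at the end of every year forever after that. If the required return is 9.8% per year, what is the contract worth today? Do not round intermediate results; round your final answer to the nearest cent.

65.08

PV of 5-year annuity: 4.41 × [1 − (1+0.098)^−5] / 0.098 = 16.80314
Perpetuity value at year 5: 7.55 / 0.098 = 77.04082
PV of perpetuity: 77.04082 / (1+0.098)^5 = 48.27354
Total PV = 16.80314 + 48.27354 = 65.07668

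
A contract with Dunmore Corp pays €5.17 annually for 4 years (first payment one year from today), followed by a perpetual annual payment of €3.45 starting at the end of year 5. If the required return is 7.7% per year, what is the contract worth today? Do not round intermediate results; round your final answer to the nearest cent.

PV of 4-year annuity: €5.17 × [1 − (1+0.077)^−4] / 0.077 = 17.23867
Perpetuity value at year 4: €3.45 / 0.077 = 44.80519
PV of perpetuity: 44.80519 / (1+0.077)^4 = 33.30164
Total PV = 17.23867 + 33.30164 = 50.54030

€50.54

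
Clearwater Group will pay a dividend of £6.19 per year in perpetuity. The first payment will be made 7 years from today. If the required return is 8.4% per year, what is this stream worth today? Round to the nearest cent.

£45.42

Value at end of year 6: C / r = £6.19 / 0.084 = £73.6905
Discount to today: PV = £73.6905 / (1 + 0.084)^6 = £73.6905 / 1.622466 = £45.42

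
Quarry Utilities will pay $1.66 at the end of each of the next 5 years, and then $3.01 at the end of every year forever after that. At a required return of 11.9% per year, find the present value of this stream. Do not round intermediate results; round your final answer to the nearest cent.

$20.42

PV of 5-year annuity: $1.66 × [1 − (1+0.119)^−5] / 0.119 = 5.99878
Perpetuity value at year 5: $3.01 / 0.119 = 25.29412
PV of perpetuity: 25.29412 / (1+0.119)^5 = 14.41681
Total PV = 5.99878 + 14.41681 = 20.41559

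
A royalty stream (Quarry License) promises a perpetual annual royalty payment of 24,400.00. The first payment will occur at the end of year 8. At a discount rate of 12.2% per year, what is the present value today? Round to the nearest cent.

89347.00

Value at end of year 7: C / r = 24,400.00 / 0.122 = 200,000.0000
Discount to today: PV = 200,000.0000 / (1 + 0.122)^7 = 200,000.0000 / 2.238463 = 89,347.00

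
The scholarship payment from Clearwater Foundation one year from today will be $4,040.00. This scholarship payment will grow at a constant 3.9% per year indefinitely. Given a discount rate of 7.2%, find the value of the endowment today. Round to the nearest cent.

Growing perpetuity: P = D₁ / (r − g) = $4,040.0000 / (0.072 − 0.039) = $122,424.24

$122424.24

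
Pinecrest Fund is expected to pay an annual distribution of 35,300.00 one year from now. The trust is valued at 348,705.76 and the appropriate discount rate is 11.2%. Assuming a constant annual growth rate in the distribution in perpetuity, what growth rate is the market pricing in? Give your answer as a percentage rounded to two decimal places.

P = D₁/(r−g) ⇒ g = r − D₁/P = 0.112 − 35,300.00/348,705.76 = 0.010769

1.08%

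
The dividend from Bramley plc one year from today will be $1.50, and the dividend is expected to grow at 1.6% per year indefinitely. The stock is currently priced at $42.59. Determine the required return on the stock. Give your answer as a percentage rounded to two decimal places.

P = D₁/(r − g) ⇒ r = D₁/P + g = $1.5000/$42.59 + 0.016 = 0.035220 + 0.016 = 0.051220

5.12%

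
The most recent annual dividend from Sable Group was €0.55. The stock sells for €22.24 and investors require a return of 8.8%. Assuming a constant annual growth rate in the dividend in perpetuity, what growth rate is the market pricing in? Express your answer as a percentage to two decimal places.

P = D₀(1+g)/(r−g) ⇒ P(r−g) = D₀(1+g) ⇒ g(P+D₀) = P·r − D₀
g = (P·r − D₀)/(P + D₀) = (€22.24×0.088 − €0.55) / (€22.24 + €0.55) = 0.061743

6.17%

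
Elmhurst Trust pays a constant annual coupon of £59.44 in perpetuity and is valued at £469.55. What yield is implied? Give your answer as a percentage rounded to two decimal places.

P = C/r ⇒ r = C/P = £59.44/£469.55 = 0.126589

12.66%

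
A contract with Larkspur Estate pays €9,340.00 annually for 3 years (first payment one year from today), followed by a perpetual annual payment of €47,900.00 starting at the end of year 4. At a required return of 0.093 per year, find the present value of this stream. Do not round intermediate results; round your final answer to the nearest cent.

€417966.56

PV of 3-year annuity: €9,340.00 × [1 − (1+0.093)^−3] / 0.093 = 23516.45395
Perpetuity value at year 3: €47,900.00 / 0.093 = 515053.76344
PV of perpetuity: 515053.76344 / (1+0.093)^3 = 394450.10773
Total PV = 23516.45395 + 394450.10773 = 417966.56169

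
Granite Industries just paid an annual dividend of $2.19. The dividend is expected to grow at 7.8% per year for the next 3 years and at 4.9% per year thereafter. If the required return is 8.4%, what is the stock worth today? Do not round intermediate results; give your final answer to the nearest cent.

$71.05

D_1 = 2.36082
D_2 = 2.54496
D_3 = 2.74347
Terminal value at year 3: TV = D_3×(1+g_2)/(r−g_2) = 2.87790/0.035 = 82.22575
P_0 = D_1/(1+r)^1 + D_2/(1+r)^2 + D_3/(1+r)^3 + TV/(1+r)^3
    = 2.17788 + 2.16582 + 2.15384 + 64.55353 = 71.05107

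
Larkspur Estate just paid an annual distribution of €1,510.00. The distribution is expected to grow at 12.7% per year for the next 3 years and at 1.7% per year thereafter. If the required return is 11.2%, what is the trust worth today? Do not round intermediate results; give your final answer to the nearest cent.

€21481.28

D_1 = 1701.77000
D_2 = 1917.89479
D_3 = 2161.46743
Terminal value at year 3: TV = D_3×(1+g_2)/(r−g_2) = 2198.21237/0.095 = 23139.07763
P_0 = D_1/(1+r)^1 + D_2/(1+r)^2 + D_3/(1+r)^3 + TV/(1+r)^3
    = 1530.36871 + 1551.01217 + 1571.93409 + 16827.96815 = 21481.28312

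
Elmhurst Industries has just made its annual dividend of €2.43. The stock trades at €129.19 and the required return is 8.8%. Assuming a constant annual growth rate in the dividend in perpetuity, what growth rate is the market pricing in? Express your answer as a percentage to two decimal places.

P = D₀(1+g)/(r−g) ⇒ P(r−g) = D₀(1+g) ⇒ g(P+D₀) = P·r − D₀
g = (P·r − D₀)/(P + D₀) = (€129.19×0.088 − €2.43) / (€129.19 + €2.43) = 0.067913

6.79%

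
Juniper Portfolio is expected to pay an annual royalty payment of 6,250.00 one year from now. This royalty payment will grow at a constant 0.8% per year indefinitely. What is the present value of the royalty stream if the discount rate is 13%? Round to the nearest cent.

51229.51

Growing perpetuity: P = D₁ / (r − g) = 6,250.0000 / (0.13 − 0.008) = 51,229.51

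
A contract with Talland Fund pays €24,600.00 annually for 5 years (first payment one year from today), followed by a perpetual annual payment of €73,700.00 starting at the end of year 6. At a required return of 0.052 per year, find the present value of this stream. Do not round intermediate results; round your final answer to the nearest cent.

€1205900.53

PV of 5-year annuity: €24,600.00 × [1 − (1+0.052)^−5] / 0.052 = 105918.86483
Perpetuity value at year 5: €73,700.00 / 0.052 = 1417307.69231
PV of perpetuity: 1417307.69231 / (1+0.052)^5 = 1099981.66231
Total PV = 105918.86483 + 1099981.66231 = 1205900.52714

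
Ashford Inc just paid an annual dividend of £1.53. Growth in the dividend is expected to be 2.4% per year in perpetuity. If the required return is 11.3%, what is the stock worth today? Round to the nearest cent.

D₁ = D₀ × (1 + g) = £1.53 × 1.024 = £1.5667
Growing perpetuity: P = D₁ / (r − g) = £1.5667 / (0.113 − 0.024) = £17.60

£17.60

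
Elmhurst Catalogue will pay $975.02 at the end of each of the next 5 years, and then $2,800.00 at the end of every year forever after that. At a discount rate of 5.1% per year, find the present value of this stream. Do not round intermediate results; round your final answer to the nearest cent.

$47022.55

PV of 5-year annuity: $975.02 × [1 − (1+0.051)^−5] / 0.051 = 4209.68276
Perpetuity value at year 5: $2,800.00 / 0.051 = 54901.96078
PV of perpetuity: 54901.96078 / (1+0.051)^5 = 42812.86339
Total PV = 4209.68276 + 42812.86339 = 47022.54616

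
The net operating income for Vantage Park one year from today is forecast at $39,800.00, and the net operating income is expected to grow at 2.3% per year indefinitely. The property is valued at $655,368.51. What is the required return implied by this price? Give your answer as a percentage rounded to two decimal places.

P = D₁/(r − g) ⇒ r = D₁/P + g = $39,800.0000/$655,368.51 + 0.023 = 0.060729 + 0.023 = 0.083729

8.37%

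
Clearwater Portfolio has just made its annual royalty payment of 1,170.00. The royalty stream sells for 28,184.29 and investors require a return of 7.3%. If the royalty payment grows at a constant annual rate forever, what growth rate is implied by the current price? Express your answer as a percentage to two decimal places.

P = D₀(1+g)/(r−g) ⇒ P(r−g) = D₀(1+g) ⇒ g(P+D₀) = P·r − D₀
g = (P·r − D₀)/(P + D₀) = (28,184.29×0.073 − 1,170.00) / (28,184.29 + 1,170.00) = 0.030232

3.02%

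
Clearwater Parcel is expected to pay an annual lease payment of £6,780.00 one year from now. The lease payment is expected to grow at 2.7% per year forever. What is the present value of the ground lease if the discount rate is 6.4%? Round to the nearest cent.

£183243.24

Growing perpetuity: P = D₁ / (r − g) = £6,780.0000 / (0.064 − 0.027) = £183,243.24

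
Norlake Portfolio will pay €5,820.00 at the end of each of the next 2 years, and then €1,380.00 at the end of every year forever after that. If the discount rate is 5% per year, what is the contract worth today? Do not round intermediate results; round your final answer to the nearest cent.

€35855.78

PV of 2-year annuity: €5,820.00 × [1 − (1+0.05)^−2] / 0.05 = 10821.76871
Perpetuity value at year 2: €1,380.00 / 0.05 = 27600.00000
PV of perpetuity: 27600.00000 / (1+0.05)^2 = 25034.01361
Total PV = 10821.76871 + 25034.01361 = 35855.78231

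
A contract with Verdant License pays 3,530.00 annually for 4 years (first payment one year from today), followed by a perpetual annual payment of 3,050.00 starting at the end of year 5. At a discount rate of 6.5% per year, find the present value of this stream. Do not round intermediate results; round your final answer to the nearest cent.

PV of 4-year annuity: 3,530.00 × [1 − (1+0.065)^−4] / 0.065 = 12093.06906
Perpetuity value at year 4: 3,050.00 / 0.065 = 46923.07692
PV of perpetuity: 46923.07692 / (1+0.065)^4 = 36474.39119
Total PV = 12093.06906 + 36474.39119 = 48567.46025

48567.46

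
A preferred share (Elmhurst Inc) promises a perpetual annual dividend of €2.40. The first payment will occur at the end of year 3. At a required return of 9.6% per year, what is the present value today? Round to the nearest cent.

€20.81

Value at end of year 2: C / r = €2.40 / 0.096 = €25.0000
Discount to today: PV = €25.0000 / (1 + 0.096)^2 = €25.0000 / 1.201216 = €20.81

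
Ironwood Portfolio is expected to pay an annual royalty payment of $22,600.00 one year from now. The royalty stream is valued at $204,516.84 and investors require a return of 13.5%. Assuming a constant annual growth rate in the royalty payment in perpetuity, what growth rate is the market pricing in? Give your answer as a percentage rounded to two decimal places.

P = D₁/(r−g) ⇒ g = r − D₁/P = 0.135 − $22,600.00/$204,516.84 = 0.024496

2.45%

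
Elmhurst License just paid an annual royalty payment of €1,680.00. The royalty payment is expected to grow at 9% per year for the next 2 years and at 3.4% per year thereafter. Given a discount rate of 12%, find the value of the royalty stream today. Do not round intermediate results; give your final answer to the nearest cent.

D_1 = 1831.20000
D_2 = 1996.00800
Terminal value at year 2: TV = D_2×(1+g_2)/(r−g_2) = 2063.87227/0.086 = 23998.51479
P_0 = D_1/(1+r)^1 + D_2/(1+r)^2 + TV/(1+r)^2
    = 1635.00000 + 1591.20536 + 19131.46906 = 22357.67442

€22357.67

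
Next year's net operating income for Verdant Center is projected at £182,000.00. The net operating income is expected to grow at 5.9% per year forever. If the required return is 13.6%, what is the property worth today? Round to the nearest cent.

Growing perpetuity: P = D₁ / (r − g) = £182,000.0000 / (0.136 − 0.059) = £2,363,636.36

£2363636.36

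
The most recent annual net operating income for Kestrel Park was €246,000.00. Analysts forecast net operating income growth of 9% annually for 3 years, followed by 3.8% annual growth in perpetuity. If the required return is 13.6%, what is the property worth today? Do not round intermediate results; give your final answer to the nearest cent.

€2981540.99

D_1 = 268140.00000
D_2 = 292272.60000
D_3 = 318577.13400
Terminal value at year 3: TV = D_3×(1+g_2)/(r−g_2) = 330683.06509/0.098 = 3374316.99073
P_0 = D_1/(1+r)^1 + D_2/(1+r)^2 + D_3/(1+r)^3 + TV/(1+r)^3
    = 236038.73239 + 226480.82598 + 217309.94746 + 2301711.48432 = 2981540.99016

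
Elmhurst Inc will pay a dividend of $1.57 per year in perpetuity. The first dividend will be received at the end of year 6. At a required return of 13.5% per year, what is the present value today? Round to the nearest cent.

Value at end of year 5: C / r = $1.57 / 0.135 = $11.6296
Discount to today: PV = $11.6296 / (1 + 0.135)^5 = $11.6296 / 1.883559 = $6.17

$6.17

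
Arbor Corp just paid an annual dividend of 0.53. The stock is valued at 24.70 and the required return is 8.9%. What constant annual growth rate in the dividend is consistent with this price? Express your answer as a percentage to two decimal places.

P = D₀(1+g)/(r−g) ⇒ P(r−g) = D₀(1+g) ⇒ g(P+D₀) = P·r − D₀
g = (P·r − D₀)/(P + D₀) = (24.70×0.089 − 0.53) / (24.70 + 0.53) = 0.066124

6.61%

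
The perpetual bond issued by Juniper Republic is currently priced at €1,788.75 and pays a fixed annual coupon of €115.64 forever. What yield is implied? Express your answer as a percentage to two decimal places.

P = C/r ⇒ r = C/P = €115.64/€1,788.75 = 0.064648

6.46%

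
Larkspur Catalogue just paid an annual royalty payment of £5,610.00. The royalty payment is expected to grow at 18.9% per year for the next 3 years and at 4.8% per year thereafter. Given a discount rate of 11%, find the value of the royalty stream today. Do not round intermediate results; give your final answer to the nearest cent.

D_1 = 6670.29000
D_2 = 7930.97481
D_3 = 9429.92905
Terminal value at year 3: TV = D_3×(1+g_2)/(r−g_2) = 9882.56564/0.062 = 159396.22006
P_0 = D_1/(1+r)^1 + D_2/(1+r)^2 + D_3/(1+r)^3 + TV/(1+r)^3
    = 6009.27027 + 6436.95707 + 6895.08285 + 116549.14232 = 135890.45251

£135890.45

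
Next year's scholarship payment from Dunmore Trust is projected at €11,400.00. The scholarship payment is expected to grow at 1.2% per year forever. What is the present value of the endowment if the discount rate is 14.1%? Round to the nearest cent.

Growing perpetuity: P = D₁ / (r − g) = €11,400.0000 / (0.141 − 0.012) = €88,372.09

€88372.09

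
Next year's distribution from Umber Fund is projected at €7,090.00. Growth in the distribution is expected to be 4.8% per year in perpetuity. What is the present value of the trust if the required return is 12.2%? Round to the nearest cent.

Growing perpetuity: P = D₁ / (r − g) = €7,090.0000 / (0.122 − 0.048) = €95,810.81

€95810.81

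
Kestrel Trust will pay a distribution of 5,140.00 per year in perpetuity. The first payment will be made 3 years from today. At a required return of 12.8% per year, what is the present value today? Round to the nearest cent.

Value at end of year 2: C / r = 5,140.00 / 0.128 = 40,156.2500
Discount to today: PV = 40,156.2500 / (1 + 0.128)^2 = 40,156.2500 / 1.272384 = 31,559.85

31559.85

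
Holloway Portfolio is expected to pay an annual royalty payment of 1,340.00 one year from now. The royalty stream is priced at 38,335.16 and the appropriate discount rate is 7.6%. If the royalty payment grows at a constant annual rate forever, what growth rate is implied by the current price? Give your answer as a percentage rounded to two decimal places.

4.10%

P = D₁/(r−g) ⇒ g = r − D₁/P = 0.076 − 1,340.00/38,335.16 = 0.041045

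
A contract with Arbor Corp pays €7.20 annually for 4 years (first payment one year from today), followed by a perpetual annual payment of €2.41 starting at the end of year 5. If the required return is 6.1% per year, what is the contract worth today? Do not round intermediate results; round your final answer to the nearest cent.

PV of 4-year annuity: €7.20 × [1 − (1+0.061)^−4] / 0.061 = 24.89174
Perpetuity value at year 4: €2.41 / 0.061 = 39.50820
PV of perpetuity: 39.50820 / (1+0.061)^4 = 31.17638
Total PV = 24.89174 + 31.17638 = 56.06812

€56.07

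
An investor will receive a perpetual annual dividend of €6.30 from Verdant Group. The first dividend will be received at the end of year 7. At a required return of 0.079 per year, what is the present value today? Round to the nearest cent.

€50.53

Value at end of year 6: C / r = €6.30 / 0.079 = €79.7468
Discount to today: PV = €79.7468 / (1 + 0.079)^6 = €79.7468 / 1.578079 = €50.53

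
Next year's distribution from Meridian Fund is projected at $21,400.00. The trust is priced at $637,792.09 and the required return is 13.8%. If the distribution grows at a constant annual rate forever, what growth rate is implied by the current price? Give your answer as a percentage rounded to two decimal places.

10.44%

P = D₁/(r−g) ⇒ g = r − D₁/P = 0.138 − $21,400.00/$637,792.09 = 0.104447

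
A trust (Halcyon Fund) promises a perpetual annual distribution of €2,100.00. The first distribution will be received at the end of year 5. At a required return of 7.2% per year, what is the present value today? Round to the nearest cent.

€22085.52

Value at end of year 4: C / r = €2,100.00 / 0.072 = €29,166.6667
Discount to today: PV = €29,166.6667 / (1 + 0.072)^4 = €29,166.6667 / 1.320624 = €22,085.52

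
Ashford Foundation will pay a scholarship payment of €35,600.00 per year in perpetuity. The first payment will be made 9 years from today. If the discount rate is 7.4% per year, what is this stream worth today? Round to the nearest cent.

€271759.06

Value at end of year 8: C / r = €35,600.00 / 0.074 = €481,081.0811
Discount to today: PV = €481,081.0811 / (1 + 0.074)^8 = €481,081.0811 / 1.770249 = €271,759.06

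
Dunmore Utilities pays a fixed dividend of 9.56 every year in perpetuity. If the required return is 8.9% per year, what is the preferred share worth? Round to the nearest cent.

Level perpetuity: PV = C / r = 9.56 / 0.089 = 107.42

107.42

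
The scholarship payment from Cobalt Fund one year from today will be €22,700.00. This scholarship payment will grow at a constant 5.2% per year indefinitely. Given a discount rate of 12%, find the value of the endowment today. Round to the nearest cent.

Growing perpetuity: P = D₁ / (r − g) = €22,700.0000 / (0.12 − 0.052) = €333,823.53

€333823.53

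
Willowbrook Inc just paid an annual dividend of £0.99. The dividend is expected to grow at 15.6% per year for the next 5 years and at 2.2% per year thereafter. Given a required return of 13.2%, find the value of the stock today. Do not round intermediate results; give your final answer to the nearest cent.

D_1 = 1.14444
D_2 = 1.32297
D_3 = 1.52936
D_4 = 1.76794
D_5 = 2.04373
Terminal value at year 5: TV = D_5×(1+g_2)/(r−g_2) = 2.08870/0.11 = 18.98815
P_0 = D_1/(1+r)^1 + D_2/(1+r)^2 + D_3/(1+r)^3 + D_4/(1+r)^4 + D_5/(1+r)^5 + TV/(1+r)^5
    = 1.01099 + 1.03242 + 1.05431 + 1.07667 + 1.09949 + 10.21528 = 15.48917

£15.49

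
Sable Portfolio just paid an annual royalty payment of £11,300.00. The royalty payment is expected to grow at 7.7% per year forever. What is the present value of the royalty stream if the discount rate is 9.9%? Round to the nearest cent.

D₁ = D₀ × (1 + g) = £11,300.00 × 1.077 = £12,170.1000
Growing perpetuity: P = D₁ / (r − g) = £12,170.1000 / (0.099 − 0.077) = £553,186.36

£553186.36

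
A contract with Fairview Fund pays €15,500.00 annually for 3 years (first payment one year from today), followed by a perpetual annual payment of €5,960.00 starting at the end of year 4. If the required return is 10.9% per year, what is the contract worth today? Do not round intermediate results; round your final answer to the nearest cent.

€78032.54

PV of 3-year annuity: €15,500.00 × [1 − (1+0.109)^−3] / 0.109 = 37943.55345
Perpetuity value at year 3: €5,960.00 / 0.109 = 54678.89908
PV of perpetuity: 54678.89908 / (1+0.109)^3 = 40088.99079
Total PV = 37943.55345 + 40088.99079 = 78032.54424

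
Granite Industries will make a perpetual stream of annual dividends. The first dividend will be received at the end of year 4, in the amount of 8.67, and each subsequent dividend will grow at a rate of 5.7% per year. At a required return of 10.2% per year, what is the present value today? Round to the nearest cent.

Value at end of year 3: C₁ / (r − g) = 8.67 / (0.102 − 0.057) = 192.6667
Discount to today: PV = 192.6667 / (1 + 0.102)^3 = 192.6667 / 1.338273 = 143.97

143.97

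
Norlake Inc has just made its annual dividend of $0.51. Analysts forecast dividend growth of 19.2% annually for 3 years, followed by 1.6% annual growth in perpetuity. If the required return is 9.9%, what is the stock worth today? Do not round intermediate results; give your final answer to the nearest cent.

D_1 = 0.60792
D_2 = 0.72464
D_3 = 0.86377
Terminal value at year 3: TV = D_3×(1+g_2)/(r−g_2) = 0.87759/0.083 = 10.57340
P_0 = D_1/(1+r)^1 + D_2/(1+r)^2 + D_3/(1+r)^3 + TV/(1+r)^3
    = 0.55316 + 0.59997 + 0.65074 + 7.96565 = 9.76952

$9.77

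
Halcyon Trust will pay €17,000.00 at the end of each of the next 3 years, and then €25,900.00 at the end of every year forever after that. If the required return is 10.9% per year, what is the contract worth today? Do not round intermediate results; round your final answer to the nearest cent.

€215827.74

PV of 3-year annuity: €17,000.00 × [1 − (1+0.109)^−3] / 0.109 = 41615.51023
Perpetuity value at year 3: €25,900.00 / 0.109 = 237614.67890
PV of perpetuity: 237614.67890 / (1+0.109)^3 = 174212.22508
Total PV = 41615.51023 + 174212.22508 = 215827.73531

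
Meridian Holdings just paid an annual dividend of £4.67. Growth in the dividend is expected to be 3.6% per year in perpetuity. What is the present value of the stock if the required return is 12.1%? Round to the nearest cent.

D₁ = D₀ × (1 + g) = £4.67 × 1.036 = £4.8381
Growing perpetuity: P = D₁ / (r − g) = £4.8381 / (0.121 − 0.036) = £56.92

£56.92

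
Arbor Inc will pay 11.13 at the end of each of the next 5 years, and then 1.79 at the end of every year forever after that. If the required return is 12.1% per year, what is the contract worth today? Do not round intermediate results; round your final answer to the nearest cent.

PV of 5-year annuity: 11.13 × [1 − (1+0.121)^−5] / 0.121 = 40.02196
Perpetuity value at year 5: 1.79 / 0.121 = 14.79339
PV of perpetuity: 14.79339 / (1+0.121)^5 = 8.35679
Total PV = 40.02196 + 8.35679 = 48.37876

48.38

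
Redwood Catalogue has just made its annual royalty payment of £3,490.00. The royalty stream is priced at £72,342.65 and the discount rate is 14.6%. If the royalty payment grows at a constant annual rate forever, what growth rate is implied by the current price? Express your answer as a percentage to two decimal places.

9.33%

P = D₀(1+g)/(r−g) ⇒ P(r−g) = D₀(1+g) ⇒ g(P+D₀) = P·r − D₀
g = (P·r − D₀)/(P + D₀) = (£72,342.65×0.146 − £3,490.00) / (£72,342.65 + £3,490.00) = 0.093258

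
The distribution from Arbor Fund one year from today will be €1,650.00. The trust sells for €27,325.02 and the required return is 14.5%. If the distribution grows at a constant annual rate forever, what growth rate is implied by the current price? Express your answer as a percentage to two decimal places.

P = D₁/(r−g) ⇒ g = r − D₁/P = 0.145 − €1,650.00/€27,325.02 = 0.084616

8.46%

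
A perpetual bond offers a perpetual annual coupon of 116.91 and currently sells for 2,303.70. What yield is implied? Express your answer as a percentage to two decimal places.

P = C/r ⇒ r = C/P = 116.91/2,303.70 = 0.050749

5.07%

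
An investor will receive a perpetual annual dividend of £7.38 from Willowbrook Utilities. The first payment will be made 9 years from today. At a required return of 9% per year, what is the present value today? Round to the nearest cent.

Value at end of year 8: C / r = £7.38 / 0.09 = £82.0000
Discount to today: PV = £82.0000 / (1 + 0.09)^8 = £82.0000 / 1.992563 = £41.15

£41.15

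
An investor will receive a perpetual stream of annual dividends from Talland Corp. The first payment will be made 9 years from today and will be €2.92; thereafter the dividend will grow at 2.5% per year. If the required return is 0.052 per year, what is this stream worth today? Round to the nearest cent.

€72.09

Value at end of year 8: C₁ / (r − g) = €2.92 / (0.052 − 0.025) = €108.1481
Discount to today: PV = €108.1481 / (1 + 0.052)^8 = €108.1481 / 1.500120 = €72.09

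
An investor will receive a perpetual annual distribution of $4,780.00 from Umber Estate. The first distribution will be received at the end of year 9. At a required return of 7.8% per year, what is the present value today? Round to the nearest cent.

Value at end of year 8: C / r = $4,780.00 / 0.078 = $61,282.0513
Discount to today: PV = $61,282.0513 / (1 + 0.078)^8 = $61,282.0513 / 1.823686 = $33,603.40

$33603.40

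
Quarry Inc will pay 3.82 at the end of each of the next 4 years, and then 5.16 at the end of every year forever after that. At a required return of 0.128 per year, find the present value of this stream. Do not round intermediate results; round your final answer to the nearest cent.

PV of 4-year annuity: 3.82 × [1 − (1+0.128)^−4] / 0.128 = 11.40986
Perpetuity value at year 4: 5.16 / 0.128 = 40.31250
PV of perpetuity: 40.31250 / (1+0.128)^4 = 24.90023
Total PV = 11.40986 + 24.90023 = 36.31009

36.31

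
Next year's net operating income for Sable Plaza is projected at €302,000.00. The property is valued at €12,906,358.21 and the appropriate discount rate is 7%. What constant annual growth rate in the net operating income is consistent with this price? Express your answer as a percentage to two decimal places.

P = D₁/(r−g) ⇒ g = r − D₁/P = 0.07 − €302,000.00/€12,906,358.21 = 0.046601

4.66%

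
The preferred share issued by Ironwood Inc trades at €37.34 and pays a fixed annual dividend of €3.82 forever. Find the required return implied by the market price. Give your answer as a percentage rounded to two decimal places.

P = C/r ⇒ r = C/P = €3.82/€37.34 = 0.102303

10.23%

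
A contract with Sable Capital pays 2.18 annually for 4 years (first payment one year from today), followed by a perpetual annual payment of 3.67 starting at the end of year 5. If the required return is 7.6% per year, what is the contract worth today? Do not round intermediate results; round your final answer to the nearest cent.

43.31

PV of 4-year annuity: 2.18 × [1 − (1+0.076)^−4] / 0.076 = 7.28519
Perpetuity value at year 4: 3.67 / 0.076 = 48.28947
PV of perpetuity: 48.28947 / (1+0.076)^4 = 36.02495
Total PV = 7.28519 + 36.02495 = 43.31014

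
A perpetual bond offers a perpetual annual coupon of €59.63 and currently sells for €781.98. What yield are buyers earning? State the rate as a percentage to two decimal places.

7.63%

P = C/r ⇒ r = C/P = €59.63/€781.98 = 0.076255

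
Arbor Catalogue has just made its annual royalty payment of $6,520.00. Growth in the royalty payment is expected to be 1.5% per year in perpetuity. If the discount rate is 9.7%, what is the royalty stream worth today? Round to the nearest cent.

$80704.88

D₁ = D₀ × (1 + g) = $6,520.00 × 1.015 = $6,617.8000
Growing perpetuity: P = D₁ / (r − g) = $6,617.8000 / (0.097 − 0.015) = $80,704.88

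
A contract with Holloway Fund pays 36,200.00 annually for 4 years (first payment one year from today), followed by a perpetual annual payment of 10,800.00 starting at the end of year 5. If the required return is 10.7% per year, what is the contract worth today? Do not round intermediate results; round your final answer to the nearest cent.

PV of 4-year annuity: 36,200.00 × [1 − (1+0.107)^−4] / 0.107 = 113031.70242
Perpetuity value at year 4: 10,800.00 / 0.107 = 100934.57944
PV of perpetuity: 100934.57944 / (1+0.107)^4 = 67212.41408
Total PV = 113031.70242 + 67212.41408 = 180244.11650

180244.12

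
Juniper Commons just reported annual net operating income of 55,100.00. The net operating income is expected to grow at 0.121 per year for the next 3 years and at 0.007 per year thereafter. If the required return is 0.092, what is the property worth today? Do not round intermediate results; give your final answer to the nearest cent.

880409.07

D_1 = 61767.10000
D_2 = 69240.91910
D_3 = 77619.07031
Terminal value at year 3: TV = D_3×(1+g_2)/(r−g_2) = 78162.40380/0.085 = 919557.69180
P_0 = D_1/(1+r)^1 + D_2/(1+r)^2 + D_3/(1+r)^3 + TV/(1+r)^3
    = 56563.27839 + 58065.41673 + 59607.44703 + 706172.93130 = 880409.07346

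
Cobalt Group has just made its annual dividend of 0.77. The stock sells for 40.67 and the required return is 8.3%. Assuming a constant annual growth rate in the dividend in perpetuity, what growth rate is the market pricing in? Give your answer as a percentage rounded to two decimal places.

P = D₀(1+g)/(r−g) ⇒ P(r−g) = D₀(1+g) ⇒ g(P+D₀) = P·r − D₀
g = (P·r − D₀)/(P + D₀) = (40.67×0.083 − 0.77) / (40.67 + 0.77) = 0.062877

6.29%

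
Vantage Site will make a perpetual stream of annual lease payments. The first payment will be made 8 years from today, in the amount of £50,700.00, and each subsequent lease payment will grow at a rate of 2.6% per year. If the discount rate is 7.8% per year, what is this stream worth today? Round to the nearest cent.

Value at end of year 7: C₁ / (r − g) = £50,700.00 / (0.078 − 0.026) = £975,000.0000
Discount to today: PV = £975,000.0000 / (1 + 0.078)^7 = £975,000.0000 / 1.691731 = £576,332.74

£576332.74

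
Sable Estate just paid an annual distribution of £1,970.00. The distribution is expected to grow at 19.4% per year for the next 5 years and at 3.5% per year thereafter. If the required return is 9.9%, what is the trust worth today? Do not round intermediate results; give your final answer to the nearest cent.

D_1 = 2352.18000
D_2 = 2808.50292
D_3 = 3353.35249
D_4 = 4003.90287
D_5 = 4780.66003
Terminal value at year 5: TV = D_5×(1+g_2)/(r−g_2) = 4947.98313/0.064 = 77312.23635
P_0 = D_1/(1+r)^1 + D_2/(1+r)^2 + D_3/(1+r)^3 + D_4/(1+r)^4 + D_5/(1+r)^5 + TV/(1+r)^5
    = 2140.29117 + 2325.30269 + 2526.30702 + 2744.68661 + 2981.94341 + 48223.61616 = 60942.14707

£60942.15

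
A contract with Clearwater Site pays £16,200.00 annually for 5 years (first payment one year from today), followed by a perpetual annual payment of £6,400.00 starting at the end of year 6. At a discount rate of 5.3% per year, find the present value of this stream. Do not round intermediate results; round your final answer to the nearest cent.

PV of 5-year annuity: £16,200.00 × [1 − (1+0.053)^−5] / 0.053 = 69559.66957
Perpetuity value at year 5: £6,400.00 / 0.053 = 120754.71698
PV of perpetuity: 120754.71698 / (1+0.053)^5 = 93274.35369
Total PV = 69559.66957 + 93274.35369 = 162834.02327

£162834.02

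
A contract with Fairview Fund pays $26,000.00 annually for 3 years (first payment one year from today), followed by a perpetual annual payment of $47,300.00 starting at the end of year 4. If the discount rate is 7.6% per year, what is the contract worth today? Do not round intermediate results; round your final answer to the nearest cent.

$567077.64

PV of 3-year annuity: $26,000.00 × [1 − (1+0.076)^−3] / 0.076 = 67491.09394
Perpetuity value at year 3: $47,300.00 / 0.076 = 622368.42105
PV of perpetuity: 622368.42105 / (1+0.076)^3 = 499586.54631
Total PV = 67491.09394 + 499586.54631 = 567077.64025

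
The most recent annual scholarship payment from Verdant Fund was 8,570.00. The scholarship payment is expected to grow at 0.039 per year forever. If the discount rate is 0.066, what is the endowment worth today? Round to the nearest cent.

D₁ = D₀ × (1 + g) = 8,570.00 × 1.039 = 8,904.2300
Growing perpetuity: P = D₁ / (r − g) = 8,904.2300 / (0.066 − 0.039) = 329,786.30

329786.30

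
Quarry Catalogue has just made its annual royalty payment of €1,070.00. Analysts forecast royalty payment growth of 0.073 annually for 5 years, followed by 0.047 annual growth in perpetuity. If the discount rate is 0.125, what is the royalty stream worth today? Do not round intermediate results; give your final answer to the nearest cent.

€15988.61

D_1 = 1148.11000
D_2 = 1231.92203
D_3 = 1321.85234
D_4 = 1418.34756
D_5 = 1521.88693
Terminal value at year 5: TV = D_5×(1+g_2)/(r−g_2) = 1593.41562/0.078 = 20428.40534
P_0 = D_1/(1+r)^1 + D_2/(1+r)^2 + D_3/(1+r)^3 + D_4/(1+r)^4 + D_5/(1+r)^5 + TV/(1+r)^5
    = 1020.54222 + 973.37049 + 928.37915 + 885.46740 + 844.53913 + 11336.31367 = 15988.61206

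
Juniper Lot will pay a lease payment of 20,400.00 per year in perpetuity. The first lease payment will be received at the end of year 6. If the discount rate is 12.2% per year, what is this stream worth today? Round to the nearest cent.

94038.58

Value at end of year 5: C / r = 20,400.00 / 0.122 = 167,213.1148
Discount to today: PV = 167,213.1148 / (1 + 0.122)^5 = 167,213.1148 / 1.778133 = 94,038.58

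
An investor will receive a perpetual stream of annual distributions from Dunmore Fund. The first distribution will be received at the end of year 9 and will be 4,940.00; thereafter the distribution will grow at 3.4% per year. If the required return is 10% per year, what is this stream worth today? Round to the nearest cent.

Value at end of year 8: C₁ / (r − g) = 4,940.00 / (0.1 − 0.034) = 74,848.4848
Discount to today: PV = 74,848.4848 / (1 + 0.1)^8 = 74,848.4848 / 2.143589 = 34,917.37

34917.37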